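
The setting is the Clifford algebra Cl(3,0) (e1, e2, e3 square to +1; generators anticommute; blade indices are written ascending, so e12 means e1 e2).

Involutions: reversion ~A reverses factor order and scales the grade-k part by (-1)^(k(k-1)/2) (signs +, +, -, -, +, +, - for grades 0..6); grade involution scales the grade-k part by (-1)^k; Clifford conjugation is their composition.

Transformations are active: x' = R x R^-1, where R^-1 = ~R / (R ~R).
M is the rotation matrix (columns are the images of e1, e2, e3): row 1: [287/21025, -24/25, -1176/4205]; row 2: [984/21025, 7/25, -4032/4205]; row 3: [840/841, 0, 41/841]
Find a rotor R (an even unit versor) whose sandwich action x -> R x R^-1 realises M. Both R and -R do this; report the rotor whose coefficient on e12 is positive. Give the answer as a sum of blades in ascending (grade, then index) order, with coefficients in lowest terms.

Method: write R = a + b12*e12 + b13*e13 + b23*e23 with a^2 + b12^2 + b13^2 + b23^2 = 1 (so R^-1 = ~R). Expanding the columns R e_j ~R gives tr M = 4a^2 - 1 and, from the antisymmetric part, M21 - M12 = -4a*b12, M13 - M31 = 4a*b13, M32 - M23 = -4a*b23.
Here tr M = 7199/21025, so a^2 = (1 + tr M)/4 = 7056/21025 and a = ±84/145. Taking a = 84/145: M21 - M12 = 21168/21025, M13 - M31 = -5376/4205, M32 - M23 = 4032/4205, giving b12 = -63/145, b13 = -16/29, b23 = -12/29, i.e. R = 84/145 - 63/145*e12 - 16/29*e13 - 12/29*e23.
Its e12 coefficient is negative, so report the other preimage -R.
Answer: -84/145 + 63/145*e12 + 16/29*e13 + 12/29*e23. Recall the cover is two-to-one: with M of trace 7199/21025, both preimages act alike, and the stated e12 sign chooses the sheet.


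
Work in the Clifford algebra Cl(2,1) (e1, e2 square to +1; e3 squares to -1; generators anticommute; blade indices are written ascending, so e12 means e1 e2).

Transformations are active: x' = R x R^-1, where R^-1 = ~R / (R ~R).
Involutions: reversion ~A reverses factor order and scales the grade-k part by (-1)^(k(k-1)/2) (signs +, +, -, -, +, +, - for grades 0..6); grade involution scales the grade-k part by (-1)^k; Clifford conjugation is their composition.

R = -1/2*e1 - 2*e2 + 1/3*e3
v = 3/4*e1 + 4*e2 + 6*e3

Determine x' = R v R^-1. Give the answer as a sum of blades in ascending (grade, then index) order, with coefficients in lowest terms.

~R = -1/2*e1 - 2*e2 + 1/3*e3, and R ~R = 149/36, so R^-1 = ~R / (149/36).
R v = -83/8 - 1/2*e12 - 13/4*e13 - 40/3*e23
Answer: 1047/596*e1 + 898/149*e2 - 1143/149*e3


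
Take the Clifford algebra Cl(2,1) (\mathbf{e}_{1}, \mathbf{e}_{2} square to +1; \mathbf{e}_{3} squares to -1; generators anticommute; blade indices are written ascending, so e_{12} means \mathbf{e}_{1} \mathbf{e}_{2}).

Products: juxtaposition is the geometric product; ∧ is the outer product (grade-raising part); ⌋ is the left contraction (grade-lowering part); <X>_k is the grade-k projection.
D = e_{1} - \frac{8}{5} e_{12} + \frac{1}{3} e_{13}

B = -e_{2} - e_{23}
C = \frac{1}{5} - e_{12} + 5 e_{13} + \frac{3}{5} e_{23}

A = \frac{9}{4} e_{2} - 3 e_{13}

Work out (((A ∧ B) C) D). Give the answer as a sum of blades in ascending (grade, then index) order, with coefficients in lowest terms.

step 1: -3 e_{123}
step 2: -\frac{9}{5} e_{1} + 15 e_{2} - 3 e_{3} - \frac{3}{5} e_{123}
step 3: -\frac{9}{5} + 23 e_{1} + \frac{77}{25} e_{2} - \frac{39}{25} e_{3} - 15 e_{12} + 3 e_{13} - \frac{3}{5} e_{23} - \frac{1}{5} e_{123}
Answer: -\frac{9}{5} + 23 e_{1} + \frac{77}{25} e_{2} - \frac{39}{25} e_{3} - 15 e_{12} + 3 e_{13} - \frac{3}{5} e_{23} - \frac{1}{5} e_{123}


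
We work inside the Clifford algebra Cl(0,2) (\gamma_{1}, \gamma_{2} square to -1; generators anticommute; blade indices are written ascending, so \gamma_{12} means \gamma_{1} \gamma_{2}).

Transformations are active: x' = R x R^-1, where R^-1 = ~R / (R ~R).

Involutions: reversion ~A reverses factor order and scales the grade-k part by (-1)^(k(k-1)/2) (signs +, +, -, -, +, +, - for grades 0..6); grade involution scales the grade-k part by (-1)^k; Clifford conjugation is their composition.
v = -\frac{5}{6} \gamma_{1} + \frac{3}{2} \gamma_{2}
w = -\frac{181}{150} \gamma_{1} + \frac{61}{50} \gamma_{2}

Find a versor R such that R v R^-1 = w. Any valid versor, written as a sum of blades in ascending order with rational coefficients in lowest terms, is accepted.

Since q(v) = q(w) = -\frac{53}{18}, the sum R = v + w = -\frac{51}{25} \gamma_{1} + \frac{68}{25} \gamma_{2} does the job whenever invertible.
Answer: -\frac{51}{25} \gamma_{1} + \frac{68}{25} \gamma_{2}


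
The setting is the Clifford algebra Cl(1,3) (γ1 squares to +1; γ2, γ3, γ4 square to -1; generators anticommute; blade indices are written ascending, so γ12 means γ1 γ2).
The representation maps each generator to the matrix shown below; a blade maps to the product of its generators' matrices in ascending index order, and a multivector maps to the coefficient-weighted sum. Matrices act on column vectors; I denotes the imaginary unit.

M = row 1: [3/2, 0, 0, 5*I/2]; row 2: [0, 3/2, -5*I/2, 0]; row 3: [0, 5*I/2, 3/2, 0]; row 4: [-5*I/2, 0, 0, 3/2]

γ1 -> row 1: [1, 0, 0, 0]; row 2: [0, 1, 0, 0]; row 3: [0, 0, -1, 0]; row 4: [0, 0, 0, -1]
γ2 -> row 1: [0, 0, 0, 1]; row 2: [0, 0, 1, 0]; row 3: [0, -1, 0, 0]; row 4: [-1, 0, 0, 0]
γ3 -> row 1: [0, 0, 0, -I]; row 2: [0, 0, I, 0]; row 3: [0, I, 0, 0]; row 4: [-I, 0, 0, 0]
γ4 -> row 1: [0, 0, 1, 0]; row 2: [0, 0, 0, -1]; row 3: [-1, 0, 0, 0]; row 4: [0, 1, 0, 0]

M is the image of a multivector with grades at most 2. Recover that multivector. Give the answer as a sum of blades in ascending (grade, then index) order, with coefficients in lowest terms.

Method: the blade images are trace-orthogonal — tr(rho(e_A) rho(e_B)^-1) = 4 if A = B and 0 otherwise — and rho(e_A)^-1 = (e_A)^2 * rho(e_A) with (e_A)^2 = +1 or -1, so the coefficient of e_A in the preimage is (e_A)^2 * tr(M rho(e_A))/4.
Nonzero projections over blades of grade <= 2: 1: (1)^2 = +1, tr(M 1) = 6, coefficient 3/2; γ13: (γ13)^2 = +1, tr(M rho(γ13)) = -10, coefficient -5/2. Every other blade of grade <= 2 projects to 0.
Answer: 3/2 - 5/2*γ13


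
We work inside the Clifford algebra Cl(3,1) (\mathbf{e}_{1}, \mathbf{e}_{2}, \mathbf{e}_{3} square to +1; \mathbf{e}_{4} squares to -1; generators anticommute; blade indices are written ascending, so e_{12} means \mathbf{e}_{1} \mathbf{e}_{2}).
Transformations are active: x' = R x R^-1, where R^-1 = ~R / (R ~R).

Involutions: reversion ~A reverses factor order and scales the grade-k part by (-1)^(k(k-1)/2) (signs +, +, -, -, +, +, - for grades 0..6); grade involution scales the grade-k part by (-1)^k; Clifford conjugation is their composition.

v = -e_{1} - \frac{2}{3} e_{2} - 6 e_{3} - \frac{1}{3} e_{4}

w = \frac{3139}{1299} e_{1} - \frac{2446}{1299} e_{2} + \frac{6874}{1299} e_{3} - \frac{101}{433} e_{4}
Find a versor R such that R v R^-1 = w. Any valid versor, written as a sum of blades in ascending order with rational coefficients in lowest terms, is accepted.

Equal squares first: v^2 = w^2 = \frac{112}{3}. Then v + w = \frac{1840}{1299} e_{1} - \frac{1104}{433} e_{2} - \frac{920}{1299} e_{3} - \frac{736}{1299} e_{4} is a versor taking v to w, provided it is invertible.
Answer: \frac{1840}{1299} e_{1} - \frac{1104}{433} e_{2} - \frac{920}{1299} e_{3} - \frac{736}{1299} e_{4}


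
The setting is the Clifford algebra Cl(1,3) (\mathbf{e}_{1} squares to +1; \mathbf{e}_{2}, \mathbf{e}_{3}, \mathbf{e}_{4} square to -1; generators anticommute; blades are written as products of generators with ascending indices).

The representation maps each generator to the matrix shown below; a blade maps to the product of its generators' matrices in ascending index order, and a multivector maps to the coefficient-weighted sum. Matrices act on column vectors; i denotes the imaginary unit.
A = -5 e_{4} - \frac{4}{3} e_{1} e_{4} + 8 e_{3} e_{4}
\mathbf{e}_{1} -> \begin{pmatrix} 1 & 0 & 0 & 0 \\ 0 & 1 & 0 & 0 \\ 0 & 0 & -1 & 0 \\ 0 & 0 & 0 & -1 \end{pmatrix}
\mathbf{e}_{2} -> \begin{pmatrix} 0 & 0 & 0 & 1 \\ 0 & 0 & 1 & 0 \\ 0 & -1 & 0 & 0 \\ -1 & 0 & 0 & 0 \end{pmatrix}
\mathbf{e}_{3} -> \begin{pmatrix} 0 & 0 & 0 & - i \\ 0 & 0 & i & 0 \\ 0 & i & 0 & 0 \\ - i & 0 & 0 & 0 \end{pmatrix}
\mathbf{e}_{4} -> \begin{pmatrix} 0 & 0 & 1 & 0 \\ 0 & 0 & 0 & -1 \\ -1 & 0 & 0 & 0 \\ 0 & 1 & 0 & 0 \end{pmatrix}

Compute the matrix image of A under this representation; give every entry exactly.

Bivector images (products of the table entries): rho(e_{1} e_{4}) = rho(\mathbf{e}_{1})rho(\mathbf{e}_{4}) = \begin{pmatrix} 0 & 0 & 1 & 0 \\ 0 & 0 & 0 & -1 \\ 1 & 0 & 0 & 0 \\ 0 & -1 & 0 & 0 \end{pmatrix}; rho(e_{3} e_{4}) = rho(\mathbf{e}_{3})rho(\mathbf{e}_{4}) = \begin{pmatrix} 0 & - i & 0 & 0 \\ - i & 0 & 0 & 0 \\ 0 & 0 & 0 & - i \\ 0 & 0 & - i & 0 \end{pmatrix}.
M = (-5)*rho(e_{4}) + (-\frac{4}{3})*rho(e_{1} e_{4}) + (8)*rho(e_{3} e_{4}), summed entrywise:
Answer: \begin{pmatrix} 0 & - 8 i & - \frac{19}{3} & 0 \\ - 8 i & 0 & 0 & \frac{19}{3} \\ \frac{11}{3} & 0 & 0 & - 8 i \\ 0 & - \frac{11}{3} & - 8 i & 0 \end{pmatrix}


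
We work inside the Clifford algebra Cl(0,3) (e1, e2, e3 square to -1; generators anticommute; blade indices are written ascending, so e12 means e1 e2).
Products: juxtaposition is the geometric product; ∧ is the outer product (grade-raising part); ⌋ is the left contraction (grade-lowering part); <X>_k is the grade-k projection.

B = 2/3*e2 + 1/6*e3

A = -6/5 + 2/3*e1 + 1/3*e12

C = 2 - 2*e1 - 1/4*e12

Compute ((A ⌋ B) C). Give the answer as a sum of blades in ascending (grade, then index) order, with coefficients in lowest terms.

step 1: -4/5*e2 - 1/5*e3
step 2: 1/5*e1 - 8/5*e2 - 2/5*e3 - 8/5*e12 - 2/5*e13 + 1/20*e123
Answer: 1/5*e1 - 8/5*e2 - 2/5*e3 - 8/5*e12 - 2/5*e13 + 1/20*e123


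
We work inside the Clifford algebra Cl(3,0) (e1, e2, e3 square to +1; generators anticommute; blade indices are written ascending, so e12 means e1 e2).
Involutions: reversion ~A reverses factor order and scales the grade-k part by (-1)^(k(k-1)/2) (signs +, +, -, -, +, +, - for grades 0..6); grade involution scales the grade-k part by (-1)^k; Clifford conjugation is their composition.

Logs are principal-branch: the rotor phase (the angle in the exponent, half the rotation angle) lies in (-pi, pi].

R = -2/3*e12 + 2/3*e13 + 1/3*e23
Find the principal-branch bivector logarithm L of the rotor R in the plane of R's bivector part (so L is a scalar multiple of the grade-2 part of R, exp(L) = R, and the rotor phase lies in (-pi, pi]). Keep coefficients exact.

The scalar part of R is 0, and that scalar determines the rotor phase on the principal branch; recovering the unit plane as bivector-part over sine of the phase gives L = phase * plane.
Concretely: cos(phase) = 0 gives phase = ±pi/2, and since phase/sin(phase) is even the sign is immaterial: L = (phase/sin(phase)) * <R>_2 = (pi/2) * <R>_2.
Answer: -pi/3*e12 + pi/3*e13 + pi/6*e23


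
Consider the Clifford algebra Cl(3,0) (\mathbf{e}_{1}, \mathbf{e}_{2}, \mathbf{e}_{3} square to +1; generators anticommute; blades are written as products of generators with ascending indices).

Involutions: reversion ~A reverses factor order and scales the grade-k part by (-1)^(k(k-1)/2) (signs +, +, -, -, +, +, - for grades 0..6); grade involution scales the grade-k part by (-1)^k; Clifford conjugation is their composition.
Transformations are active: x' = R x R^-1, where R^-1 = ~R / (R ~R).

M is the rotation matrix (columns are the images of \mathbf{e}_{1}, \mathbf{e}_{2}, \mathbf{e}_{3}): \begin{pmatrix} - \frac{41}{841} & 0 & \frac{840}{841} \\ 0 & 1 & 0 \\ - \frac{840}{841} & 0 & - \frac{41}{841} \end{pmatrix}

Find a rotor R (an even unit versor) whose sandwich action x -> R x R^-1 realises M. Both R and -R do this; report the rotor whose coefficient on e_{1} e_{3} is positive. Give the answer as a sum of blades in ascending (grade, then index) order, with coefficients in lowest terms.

Method: write R = a + b12*e_{1} e_{2} + b13*e_{1} e_{3} + b23*e_{2} e_{3} with a^2 + b12^2 + b13^2 + b23^2 = 1 (so R^-1 = ~R). Expanding the columns R e_j ~R gives tr M = 4a^2 - 1 and, from the antisymmetric part, M21 - M12 = -4a*b12, M13 - M31 = 4a*b13, M32 - M23 = -4a*b23.
Here tr M = \frac{759}{841}, so a^2 = (1 + tr M)/4 = \frac{400}{841} and a = ±\frac{20}{29}. Taking a = \frac{20}{29}: M21 - M12 = 0, M13 - M31 = \frac{1680}{841}, M32 - M23 = 0, giving b12 = 0, b13 = \frac{21}{29}, b23 = 0, i.e. R = \frac{20}{29} + \frac{21}{29} e_{1} e_{3}.
Its e_{1} e_{3} coefficient is already positive.
Answer: \frac{20}{29} + \frac{21}{29} e_{1} e_{3}. Key observation: the double cover Spin(3) -> SO(3) sends R and -R to the same matrix (trace \frac{759}{841} here), so the stated sign of the e_{1} e_{3} coefficient is what selects one sheet.


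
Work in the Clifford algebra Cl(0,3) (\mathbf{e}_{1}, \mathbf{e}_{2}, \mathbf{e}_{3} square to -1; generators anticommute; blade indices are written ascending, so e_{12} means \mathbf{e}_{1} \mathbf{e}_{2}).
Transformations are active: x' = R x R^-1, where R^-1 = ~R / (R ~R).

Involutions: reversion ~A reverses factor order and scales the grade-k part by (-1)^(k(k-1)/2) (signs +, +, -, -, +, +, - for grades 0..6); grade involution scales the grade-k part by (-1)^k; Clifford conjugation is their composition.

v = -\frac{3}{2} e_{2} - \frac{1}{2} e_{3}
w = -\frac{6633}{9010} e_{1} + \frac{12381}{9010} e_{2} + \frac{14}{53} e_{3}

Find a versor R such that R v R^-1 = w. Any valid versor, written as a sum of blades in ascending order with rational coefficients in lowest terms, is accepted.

Why this works: both vectors square to -\frac{5}{2}, so q(v) = q(w) and R = v + w = -\frac{6633}{9010} e_{1} - \frac{567}{4505} e_{2} - \frac{25}{106} e_{3} carries v to w — its own direction survives, the complement (v - w)/2 flips.
Answer: -\frac{6633}{9010} e_{1} - \frac{567}{4505} e_{2} - \frac{25}{106} e_{3}


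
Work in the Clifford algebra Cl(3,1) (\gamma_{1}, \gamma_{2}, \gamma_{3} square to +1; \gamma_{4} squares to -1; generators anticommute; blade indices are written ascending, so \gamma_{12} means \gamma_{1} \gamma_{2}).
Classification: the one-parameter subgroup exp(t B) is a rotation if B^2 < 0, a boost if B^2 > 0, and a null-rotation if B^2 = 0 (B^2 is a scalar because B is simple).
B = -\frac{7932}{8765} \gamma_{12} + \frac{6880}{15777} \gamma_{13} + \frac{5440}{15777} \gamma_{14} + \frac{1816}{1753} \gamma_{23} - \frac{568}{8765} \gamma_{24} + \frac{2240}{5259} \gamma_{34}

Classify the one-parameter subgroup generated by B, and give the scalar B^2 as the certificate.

B^2 term by term: the squares give (-\frac{7932}{8765})^2*(\gamma_{12})^2 + (\frac{6880}{15777})^2*(\gamma_{13})^2 + (\frac{5440}{15777})^2*(\gamma_{14})^2 + (\frac{1816}{1753})^2*(\gamma_{23})^2 + (-\frac{568}{8765})^2*(\gamma_{24})^2 + (\frac{2240}{5259})^2*(\gamma_{34})^2 = \frac{62916624}{76825225}*(-1) + \frac{47334400}{248913729}*(-1) + \frac{29593600}{248913729}*(+1) + \frac{3297856}{3073009}*(-1) + \frac{322624}{76825225}*(+1) + \frac{5017600}{27657081}*(+1) = -\frac{16}{9} (each basis 2-blade squares to minus the product of its generators' squares); cross terms between blades sharing an index anticommute and cancel; the commuting (index-disjoint) pairs give grade-4 terms 2*c*c'*(blade product), which cancel blade by blade — \gamma_{1234}: -\frac{2369024}{3073009} + \frac{1563136}{27657081} + \frac{19758080}{27657081} = 0 — confirming B is simple. So B^2 = -\frac{16}{9}.
Answer: rotation, certificate B^2 = -\frac{16}{9}. Because -\frac{16}{9} is invariant under every versor sandwich, the classification follows from its sign alone.


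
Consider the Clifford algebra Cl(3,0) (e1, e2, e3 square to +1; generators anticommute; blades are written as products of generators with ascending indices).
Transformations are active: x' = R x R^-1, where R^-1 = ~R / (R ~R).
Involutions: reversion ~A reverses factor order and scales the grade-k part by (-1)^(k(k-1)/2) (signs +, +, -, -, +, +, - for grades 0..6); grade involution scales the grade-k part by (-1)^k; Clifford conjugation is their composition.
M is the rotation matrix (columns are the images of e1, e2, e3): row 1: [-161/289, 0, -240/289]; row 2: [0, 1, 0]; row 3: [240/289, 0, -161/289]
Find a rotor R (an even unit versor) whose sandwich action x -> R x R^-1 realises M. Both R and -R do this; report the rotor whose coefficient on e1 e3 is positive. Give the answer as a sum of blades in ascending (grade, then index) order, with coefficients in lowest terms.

Method: write R = a + b12*e1 e2 + b13*e1 e3 + b23*e2 e3 with a^2 + b12^2 + b13^2 + b23^2 = 1 (so R^-1 = ~R). Expanding the columns R e_j ~R gives tr M = 4a^2 - 1 and, from the antisymmetric part, M21 - M12 = -4a*b12, M13 - M31 = 4a*b13, M32 - M23 = -4a*b23.
Here tr M = -33/289, so a^2 = (1 + tr M)/4 = 64/289 and a = ±8/17. Taking a = 8/17: M21 - M12 = 0, M13 - M31 = -480/289, M32 - M23 = 0, giving b12 = 0, b13 = -15/17, b23 = 0, i.e. R = 8/17 - 15/17*e1 e3.
Its e1 e3 coefficient is negative, so report the other preimage -R.
Answer: -8/17 + 15/17*e1 e3. Recall the cover is two-to-one: with M of trace -33/289, both preimages act alike, and the stated e1 e3 sign chooses the sheet.


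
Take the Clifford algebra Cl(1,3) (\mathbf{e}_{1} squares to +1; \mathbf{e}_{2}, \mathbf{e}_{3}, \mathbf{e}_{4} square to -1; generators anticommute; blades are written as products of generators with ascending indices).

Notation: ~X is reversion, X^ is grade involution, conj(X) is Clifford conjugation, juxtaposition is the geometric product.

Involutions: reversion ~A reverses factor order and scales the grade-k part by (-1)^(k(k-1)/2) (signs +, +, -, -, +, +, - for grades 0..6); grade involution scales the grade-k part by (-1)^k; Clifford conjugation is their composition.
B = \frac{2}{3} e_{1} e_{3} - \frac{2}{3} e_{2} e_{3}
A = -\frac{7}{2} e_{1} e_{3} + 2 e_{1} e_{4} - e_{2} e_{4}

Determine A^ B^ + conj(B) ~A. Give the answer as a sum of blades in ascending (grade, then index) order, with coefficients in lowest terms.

first term: -\frac{7}{3} + \frac{7}{3} e_{1} e_{2} + \frac{2}{3} e_{3} e_{4} - \frac{2}{3} e_{1} e_{2} e_{3} e_{4}
second term: -\frac{7}{3} - \frac{7}{3} e_{1} e_{2} - \frac{2}{3} e_{3} e_{4} - \frac{2}{3} e_{1} e_{2} e_{3} e_{4}
Answer: -\frac{14}{3} - \frac{4}{3} e_{1} e_{2} e_{3} e_{4}


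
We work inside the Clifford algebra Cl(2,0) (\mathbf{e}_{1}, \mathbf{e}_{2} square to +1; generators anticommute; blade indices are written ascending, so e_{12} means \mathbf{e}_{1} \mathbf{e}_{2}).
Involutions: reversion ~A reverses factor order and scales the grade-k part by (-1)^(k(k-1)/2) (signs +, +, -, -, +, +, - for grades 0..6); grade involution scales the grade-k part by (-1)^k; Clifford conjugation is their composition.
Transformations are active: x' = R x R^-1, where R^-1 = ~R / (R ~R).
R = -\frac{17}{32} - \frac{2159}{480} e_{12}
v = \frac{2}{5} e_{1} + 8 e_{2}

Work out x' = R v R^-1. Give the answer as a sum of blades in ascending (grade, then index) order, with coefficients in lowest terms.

~R = -\frac{17}{32} + \frac{2159}{480} e_{12}, and R ~R = \frac{2363153}{115200}, so R^-1 = ~R / (\frac{2363153}{115200}).
R v = -\frac{8687}{240} e_{1} - \frac{2941}{1200} e_{2}
Answer: \frac{60296}{40885} e_{1} - \frac{64378}{8177} e_{2}


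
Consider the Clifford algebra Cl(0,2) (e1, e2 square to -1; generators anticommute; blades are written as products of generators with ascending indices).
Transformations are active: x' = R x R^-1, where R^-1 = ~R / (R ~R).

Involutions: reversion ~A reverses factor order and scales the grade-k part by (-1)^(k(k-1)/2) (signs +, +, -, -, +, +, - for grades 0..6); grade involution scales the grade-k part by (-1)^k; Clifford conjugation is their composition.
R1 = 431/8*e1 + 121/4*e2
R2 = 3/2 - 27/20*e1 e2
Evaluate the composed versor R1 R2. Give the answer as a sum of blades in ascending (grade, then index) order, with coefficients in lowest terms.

Distribute over the terms of R1 (each basis-blade product reordered to ascending indices, repeated generators contracted through their squares):
(431/8*e1) R2 = 1293/16*e1 + 11637/160*e2
(121/4*e2) R2 = -3267/80*e1 + 363/8*e2
Summing the partial products and collecting blades:
Answer: 1599/40*e1 + 18897/160*e2


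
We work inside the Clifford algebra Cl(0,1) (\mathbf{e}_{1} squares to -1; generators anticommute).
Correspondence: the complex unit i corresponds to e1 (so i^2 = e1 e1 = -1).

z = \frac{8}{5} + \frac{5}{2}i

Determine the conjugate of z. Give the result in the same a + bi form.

In blades: z = \frac{8}{5} + \frac{5}{2} e_{1}.
Conjugation here is Clifford conjugation: the scalar is fixed and the grade-1 and grade-2 blades all flip sign, giving \frac{8}{5} - \frac{5}{2} e_{1}; translating back:
Answer: \frac{8}{5} - \frac{5}{2}i


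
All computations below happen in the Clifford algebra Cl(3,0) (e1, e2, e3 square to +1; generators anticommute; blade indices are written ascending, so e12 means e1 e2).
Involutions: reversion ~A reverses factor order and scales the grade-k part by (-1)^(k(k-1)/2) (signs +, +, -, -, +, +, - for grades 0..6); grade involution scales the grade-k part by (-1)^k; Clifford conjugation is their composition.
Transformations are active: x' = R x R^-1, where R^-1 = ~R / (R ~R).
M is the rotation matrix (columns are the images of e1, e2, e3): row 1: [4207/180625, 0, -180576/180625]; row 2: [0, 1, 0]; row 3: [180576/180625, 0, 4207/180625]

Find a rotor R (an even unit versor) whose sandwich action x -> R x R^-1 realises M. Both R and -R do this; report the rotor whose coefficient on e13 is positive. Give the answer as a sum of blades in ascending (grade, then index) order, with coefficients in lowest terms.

Method: write R = a + b12*e12 + b13*e13 + b23*e23 with a^2 + b12^2 + b13^2 + b23^2 = 1 (so R^-1 = ~R). Expanding the columns R e_j ~R gives tr M = 4a^2 - 1 and, from the antisymmetric part, M21 - M12 = -4a*b12, M13 - M31 = 4a*b13, M32 - M23 = -4a*b23.
Here tr M = 189039/180625, so a^2 = (1 + tr M)/4 = 92416/180625 and a = ±304/425. Taking a = 304/425: M21 - M12 = 0, M13 - M31 = -361152/180625, M32 - M23 = 0, giving b12 = 0, b13 = -297/425, b23 = 0, i.e. R = 304/425 - 297/425*e13.
Its e13 coefficient is negative, so report the other preimage -R.
Answer: -304/425 + 297/425*e13. Note: both R and -R realise this M (trace 189039/180625); the covering map identifies them, and the e13-coefficient sign is the tie-breaker.


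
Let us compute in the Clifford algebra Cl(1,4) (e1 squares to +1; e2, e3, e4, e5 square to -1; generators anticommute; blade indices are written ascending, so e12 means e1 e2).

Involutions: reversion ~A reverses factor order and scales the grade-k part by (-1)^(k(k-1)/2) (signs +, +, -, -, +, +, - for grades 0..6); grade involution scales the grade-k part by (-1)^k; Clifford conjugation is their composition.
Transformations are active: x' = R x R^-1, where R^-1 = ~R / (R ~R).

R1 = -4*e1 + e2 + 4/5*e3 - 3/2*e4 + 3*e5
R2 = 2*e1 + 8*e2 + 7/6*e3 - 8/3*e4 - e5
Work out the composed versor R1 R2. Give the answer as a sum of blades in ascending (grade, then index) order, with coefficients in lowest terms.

Distribute over the terms of R1 (each basis-blade product reordered to ascending indices, repeated generators contracted through their squares):
(-4*e1) R2 = -8 - 32*e12 - 14/3*e13 + 32/3*e14 + 4*e15
(e2) R2 = -8 - 2*e12 + 7/6*e23 - 8/3*e24 - e25
(4/5*e3) R2 = -14/15 - 8/5*e13 - 32/5*e23 - 32/15*e34 - 4/5*e35
(-3/2*e4) R2 = -4 + 3*e14 + 12*e24 + 7/4*e34 + 3/2*e45
(3*e5) R2 = 3 - 6*e15 - 24*e25 - 7/2*e35 + 8*e45
Summing the partial products and collecting blades:
Answer: -269/15 - 34*e12 - 94/15*e13 + 41/3*e14 - 2*e15 - 157/30*e23 + 28/3*e24 - 25*e25 - 23/60*e34 - 43/10*e35 + 19/2*e45


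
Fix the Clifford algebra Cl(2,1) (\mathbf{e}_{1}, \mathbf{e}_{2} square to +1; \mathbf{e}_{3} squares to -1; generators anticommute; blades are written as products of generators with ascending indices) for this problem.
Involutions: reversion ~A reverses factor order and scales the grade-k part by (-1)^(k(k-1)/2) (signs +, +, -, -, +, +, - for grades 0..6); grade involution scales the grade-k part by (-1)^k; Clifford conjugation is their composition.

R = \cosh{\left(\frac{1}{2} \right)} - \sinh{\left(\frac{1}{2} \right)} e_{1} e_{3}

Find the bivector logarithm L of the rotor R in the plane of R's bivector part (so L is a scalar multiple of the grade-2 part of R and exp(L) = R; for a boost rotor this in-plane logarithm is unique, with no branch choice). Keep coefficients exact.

The scalar part of R is \cosh{\left(\frac{1}{2} \right)}, so cosh pins the rapidity up to sign — the sign comes from the bivector part; dividing that part by sinh of the rapidity yields the plane, and the in-plane L = rapidity * plane is unique because the two sign choices cancel.
Concretely: cosh(rapidity) = \cosh{\left(\frac{1}{2} \right)} gives rapidity = ±\frac{1}{2}, and since rapidity/sinh(rapidity) is even the sign is immaterial: L = (rapidity/sinh(rapidity)) * <R>_2 = (\frac{1}{2 \sinh{\left(\frac{1}{2} \right)}}) * <R>_2.
Answer: - \frac{1}{2} e_{1} e_{3}


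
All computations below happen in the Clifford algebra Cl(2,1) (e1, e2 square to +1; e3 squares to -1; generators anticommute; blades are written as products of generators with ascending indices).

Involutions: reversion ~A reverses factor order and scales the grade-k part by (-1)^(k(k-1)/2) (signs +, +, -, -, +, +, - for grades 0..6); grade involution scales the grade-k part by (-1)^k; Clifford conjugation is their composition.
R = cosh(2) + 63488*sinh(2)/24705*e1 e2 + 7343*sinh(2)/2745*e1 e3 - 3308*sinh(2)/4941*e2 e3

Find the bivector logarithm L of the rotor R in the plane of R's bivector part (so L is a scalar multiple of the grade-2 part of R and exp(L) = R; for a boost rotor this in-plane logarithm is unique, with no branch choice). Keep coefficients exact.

The scalar part of R is cosh(2), which determines |rapidity| via cosh; the sign lives in the bivector part, and pairing them (bivector part over sinh of the rapidity = the plane) gives the unique in-plane L = rapidity * plane.
Concretely: cosh(rapidity) = cosh(2) gives rapidity = ±2, and since rapidity/sinh(rapidity) is even the sign is immaterial: L = (rapidity/sinh(rapidity)) * <R>_2 = (2/sinh(2)) * <R>_2.
Answer: 126976/24705*e1 e2 + 14686/2745*e1 e3 - 6616/4941*e2 e3


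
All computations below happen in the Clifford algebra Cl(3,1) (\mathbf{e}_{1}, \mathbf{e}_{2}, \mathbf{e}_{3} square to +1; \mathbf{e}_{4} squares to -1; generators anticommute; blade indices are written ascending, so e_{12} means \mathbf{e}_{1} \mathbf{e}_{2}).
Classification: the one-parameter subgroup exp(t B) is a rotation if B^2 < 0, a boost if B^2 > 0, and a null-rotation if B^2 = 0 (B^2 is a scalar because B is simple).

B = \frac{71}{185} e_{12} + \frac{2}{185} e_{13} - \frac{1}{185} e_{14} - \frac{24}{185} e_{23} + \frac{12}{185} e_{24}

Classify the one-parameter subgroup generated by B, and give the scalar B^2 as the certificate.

B^2 term by term: the squares give (\frac{71}{185})^2*(e_{12})^2 + (\frac{2}{185})^2*(e_{13})^2 + (-\frac{1}{185})^2*(e_{14})^2 + (-\frac{24}{185})^2*(e_{23})^2 + (\frac{12}{185})^2*(e_{24})^2 = \frac{5041}{34225}*(-1) + \frac{4}{34225}*(-1) + \frac{1}{34225}*(+1) + \frac{576}{34225}*(-1) + \frac{144}{34225}*(+1) = -\frac{4}{25} (each basis 2-blade squares to minus the product of its generators' squares); cross terms between blades sharing an index anticommute and cancel; the commuting (index-disjoint) pairs give grade-4 terms 2*c*c'*(blade product), which cancel blade by blade — e_{1234}: -\frac{48}{34225} + \frac{48}{34225} = 0 — confirming B is simple. So B^2 = -\frac{4}{25}.
Answer: rotation, certificate B^2 = -\frac{4}{25}. The invariant at work: B^2 = -\frac{4}{25} is unchanged by conjugation, hence its sign classifies the subgroup whatever basis B is written in.


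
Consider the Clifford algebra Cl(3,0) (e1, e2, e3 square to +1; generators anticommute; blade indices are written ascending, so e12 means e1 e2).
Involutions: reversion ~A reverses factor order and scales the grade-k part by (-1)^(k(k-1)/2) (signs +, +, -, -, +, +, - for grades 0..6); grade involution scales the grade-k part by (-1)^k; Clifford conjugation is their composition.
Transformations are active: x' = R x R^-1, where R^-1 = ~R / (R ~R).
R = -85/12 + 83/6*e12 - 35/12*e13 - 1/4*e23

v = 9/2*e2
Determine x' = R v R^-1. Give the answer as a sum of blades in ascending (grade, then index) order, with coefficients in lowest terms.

~R = -85/12 - 83/6*e12 + 35/12*e13 + 1/4*e23, and R ~R = 12005/48, so R^-1 = ~R / (12005/48).
R v = 249/4*e1 - 255/8*e2 + 9/8*e3 + 105/8*e123
Answer: -8529/2401*e1 - 11469/4802*e2 + 3333/2401*e3


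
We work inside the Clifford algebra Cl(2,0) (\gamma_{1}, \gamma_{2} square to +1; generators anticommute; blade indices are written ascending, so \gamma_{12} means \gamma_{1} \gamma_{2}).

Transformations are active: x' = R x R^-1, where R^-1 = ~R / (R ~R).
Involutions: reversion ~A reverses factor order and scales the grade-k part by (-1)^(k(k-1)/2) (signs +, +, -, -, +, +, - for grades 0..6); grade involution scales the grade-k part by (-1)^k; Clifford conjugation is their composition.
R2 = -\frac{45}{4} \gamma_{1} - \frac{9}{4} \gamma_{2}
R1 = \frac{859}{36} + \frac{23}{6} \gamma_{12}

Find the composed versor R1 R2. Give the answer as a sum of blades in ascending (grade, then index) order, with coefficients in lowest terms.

Distribute over the terms of R1 (each basis-blade product reordered to ascending indices, repeated generators contracted through their squares):
(\frac{859}{36}) R2 = -\frac{4295}{16} \gamma_{1} - \frac{859}{16} \gamma_{2}
(\frac{23}{6} \gamma_{12}) R2 = -\frac{69}{8} \gamma_{1} + \frac{345}{8} \gamma_{2}
Summing the partial products and collecting blades:
Answer: -\frac{4433}{16} \gamma_{1} - \frac{169}{16} \gamma_{2}


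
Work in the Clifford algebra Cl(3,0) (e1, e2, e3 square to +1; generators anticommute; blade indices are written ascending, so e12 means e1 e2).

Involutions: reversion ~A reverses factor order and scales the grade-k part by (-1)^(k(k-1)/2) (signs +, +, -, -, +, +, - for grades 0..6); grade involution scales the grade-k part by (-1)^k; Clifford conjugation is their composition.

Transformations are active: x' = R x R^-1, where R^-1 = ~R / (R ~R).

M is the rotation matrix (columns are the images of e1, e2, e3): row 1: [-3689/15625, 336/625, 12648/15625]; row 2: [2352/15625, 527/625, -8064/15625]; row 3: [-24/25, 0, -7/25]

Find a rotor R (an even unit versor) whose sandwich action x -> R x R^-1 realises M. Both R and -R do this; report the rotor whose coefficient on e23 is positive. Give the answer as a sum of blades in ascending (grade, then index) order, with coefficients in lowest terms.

Method: write R = a + b12*e12 + b13*e13 + b23*e23 with a^2 + b12^2 + b13^2 + b23^2 = 1 (so R^-1 = ~R). Expanding the columns R e_j ~R gives tr M = 4a^2 - 1 and, from the antisymmetric part, M21 - M12 = -4a*b12, M13 - M31 = 4a*b13, M32 - M23 = -4a*b23.
Here tr M = 5111/15625, so a^2 = (1 + tr M)/4 = 5184/15625 and a = ±72/125. Taking a = 72/125: M21 - M12 = -6048/15625, M13 - M31 = 27648/15625, M32 - M23 = 8064/15625, giving b12 = 21/125, b13 = 96/125, b23 = -28/125, i.e. R = 72/125 + 21/125*e12 + 96/125*e13 - 28/125*e23.
Its e23 coefficient is negative, so report the other preimage -R.
Answer: -72/125 - 21/125*e12 - 96/125*e13 + 28/125*e23. Key observation: the double cover Spin(3) -> SO(3) sends R and -R to the same matrix (trace 5111/15625 here), so the stated sign of the e23 coefficient is what selects one sheet.


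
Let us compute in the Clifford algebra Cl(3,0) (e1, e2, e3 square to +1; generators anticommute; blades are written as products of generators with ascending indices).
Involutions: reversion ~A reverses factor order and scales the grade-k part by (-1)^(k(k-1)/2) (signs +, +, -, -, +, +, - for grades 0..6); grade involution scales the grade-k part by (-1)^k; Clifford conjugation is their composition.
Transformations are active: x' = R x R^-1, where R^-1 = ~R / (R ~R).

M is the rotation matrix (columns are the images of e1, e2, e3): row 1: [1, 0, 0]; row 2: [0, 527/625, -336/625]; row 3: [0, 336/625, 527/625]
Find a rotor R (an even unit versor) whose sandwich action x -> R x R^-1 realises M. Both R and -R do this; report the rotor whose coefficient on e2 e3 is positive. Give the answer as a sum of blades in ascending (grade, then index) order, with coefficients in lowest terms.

Method: write R = a + b12*e1 e2 + b13*e1 e3 + b23*e2 e3 with a^2 + b12^2 + b13^2 + b23^2 = 1 (so R^-1 = ~R). Expanding the columns R e_j ~R gives tr M = 4a^2 - 1 and, from the antisymmetric part, M21 - M12 = -4a*b12, M13 - M31 = 4a*b13, M32 - M23 = -4a*b23.
Here tr M = 1679/625, so a^2 = (1 + tr M)/4 = 576/625 and a = ±24/25. Taking a = 24/25: M21 - M12 = 0, M13 - M31 = 0, M32 - M23 = 672/625, giving b12 = 0, b13 = 0, b23 = -7/25, i.e. R = 24/25 - 7/25*e2 e3.
Its e2 e3 coefficient is negative, so report the other preimage -R.
Answer: -24/25 + 7/25*e2 e3. Sheet selection: the two-to-one cover makes ±R indistinguishable at the matrix level (trace 1679/625), so uniqueness comes from the required sign on e2 e3.


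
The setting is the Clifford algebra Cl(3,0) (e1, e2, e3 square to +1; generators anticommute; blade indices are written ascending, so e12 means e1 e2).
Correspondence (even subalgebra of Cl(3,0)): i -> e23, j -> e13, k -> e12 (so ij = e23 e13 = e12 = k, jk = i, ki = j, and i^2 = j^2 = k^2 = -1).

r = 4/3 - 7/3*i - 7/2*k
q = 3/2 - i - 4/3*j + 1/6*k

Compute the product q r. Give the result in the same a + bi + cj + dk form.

In blades: q = 3/2 + 1/6*e12 - 4/3*e13 - e23, r = 4/3 - 7/2*e12 - 7/3*e23.
Distribute q over r term by term (generator squares from the signature, products reordered to ascending indices): (3/2)*r = 2 - 21/4*e12 - 7/2*e23; (1/6*e12)*r = 7/12 + 2/9*e12 - 7/18*e13; (-4/3*e13)*r = -28/9*e12 - 16/9*e13 + 14/3*e23; (-e23)*r = -7/3 - 7/2*e13 - 4/3*e23.
Sum: 1/4 - 293/36*e12 - 17/3*e13 - 1/6*e23; translating back through the correspondence:
Answer: 1/4 - 1/6*i - 17/3*j - 293/36*k


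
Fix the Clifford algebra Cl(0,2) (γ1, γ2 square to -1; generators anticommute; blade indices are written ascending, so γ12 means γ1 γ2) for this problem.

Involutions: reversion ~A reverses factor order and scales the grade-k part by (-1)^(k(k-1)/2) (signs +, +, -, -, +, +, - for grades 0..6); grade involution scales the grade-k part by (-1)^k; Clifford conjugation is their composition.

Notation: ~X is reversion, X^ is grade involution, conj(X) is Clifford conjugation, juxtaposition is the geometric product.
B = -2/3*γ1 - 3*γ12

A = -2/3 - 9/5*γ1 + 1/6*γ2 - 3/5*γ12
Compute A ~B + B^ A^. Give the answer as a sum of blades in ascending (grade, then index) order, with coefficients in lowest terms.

first term: 3/5 + 17/18*γ1 + 29/5*γ2 - 17/9*γ12
second term: -3 - 17/18*γ1 - 5*γ2 + 17/9*γ12
Answer: -12/5 + 4/5*γ2


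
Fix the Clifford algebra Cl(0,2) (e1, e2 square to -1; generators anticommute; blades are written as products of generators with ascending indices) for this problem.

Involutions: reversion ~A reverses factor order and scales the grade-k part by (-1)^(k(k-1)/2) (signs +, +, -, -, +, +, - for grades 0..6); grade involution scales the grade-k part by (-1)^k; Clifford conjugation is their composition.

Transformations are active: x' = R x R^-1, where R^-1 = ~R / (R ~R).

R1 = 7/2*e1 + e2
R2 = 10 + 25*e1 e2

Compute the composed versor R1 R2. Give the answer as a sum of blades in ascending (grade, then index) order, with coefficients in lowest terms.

Distribute over the terms of R1 (each basis-blade product reordered to ascending indices, repeated generators contracted through their squares):
(7/2*e1) R2 = 35*e1 - 175/2*e2
(e2) R2 = 25*e1 + 10*e2
Summing the partial products and collecting blades:
Answer: 60*e1 - 155/2*e2


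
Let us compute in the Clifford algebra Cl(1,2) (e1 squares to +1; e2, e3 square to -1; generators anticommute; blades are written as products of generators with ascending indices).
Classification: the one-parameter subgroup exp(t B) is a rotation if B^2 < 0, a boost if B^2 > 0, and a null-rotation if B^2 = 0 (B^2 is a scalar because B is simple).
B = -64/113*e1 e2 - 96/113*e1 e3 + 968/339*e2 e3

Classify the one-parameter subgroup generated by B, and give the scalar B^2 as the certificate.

B^2 term by term: the squares give (-64/113)^2*(e1 e2)^2 + (-96/113)^2*(e1 e3)^2 + (968/339)^2*(e2 e3)^2 = 4096/12769*(+1) + 9216/12769*(+1) + 937024/114921*(-1) = -64/9 (each basis 2-blade squares to minus the product of its generators' squares); cross terms between blades sharing an index anticommute and cancel. So B^2 = -64/9.
Answer: rotation, certificate B^2 = -64/9. The scalar -64/9 is the complete invariant here: its sign names the subgroup type.


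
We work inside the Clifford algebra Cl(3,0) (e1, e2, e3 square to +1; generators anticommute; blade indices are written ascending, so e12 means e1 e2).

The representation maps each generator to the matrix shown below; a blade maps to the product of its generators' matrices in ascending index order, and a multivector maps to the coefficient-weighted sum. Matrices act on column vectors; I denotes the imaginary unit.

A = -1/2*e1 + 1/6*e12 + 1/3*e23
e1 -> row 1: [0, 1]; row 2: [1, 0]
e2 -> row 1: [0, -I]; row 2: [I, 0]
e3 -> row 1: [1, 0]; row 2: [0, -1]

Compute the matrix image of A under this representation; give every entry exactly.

Bivector images (products of the table entries): rho(e12) = rho(e1)rho(e2) = row 1: [I, 0]; row 2: [0, -I]; rho(e23) = rho(e2)rho(e3) = row 1: [0, I]; row 2: [I, 0].
M = (-1/2)*rho(e1) + (1/6)*rho(e12) + (1/3)*rho(e23), summed entrywise:
Answer: row 1: [I/6, -1/2 + I/3]; row 2: [-1/2 + I/3, -I/6]


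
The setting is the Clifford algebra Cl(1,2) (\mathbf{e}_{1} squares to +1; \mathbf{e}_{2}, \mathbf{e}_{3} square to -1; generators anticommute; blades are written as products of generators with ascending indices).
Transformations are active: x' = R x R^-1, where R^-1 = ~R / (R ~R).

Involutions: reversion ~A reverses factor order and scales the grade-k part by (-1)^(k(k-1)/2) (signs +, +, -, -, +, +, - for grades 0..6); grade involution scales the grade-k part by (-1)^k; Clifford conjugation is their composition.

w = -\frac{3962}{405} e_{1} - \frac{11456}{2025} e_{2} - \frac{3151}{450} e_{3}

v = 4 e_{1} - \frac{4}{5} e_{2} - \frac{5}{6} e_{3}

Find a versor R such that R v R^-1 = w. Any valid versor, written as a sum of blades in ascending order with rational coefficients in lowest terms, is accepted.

Why this works: both vectors square to \frac{13199}{900}, so q(v) = q(w) and R = v + w = -\frac{2342}{405} e_{1} - \frac{13076}{2025} e_{2} - \frac{1763}{225} e_{3} carries v to w — its own direction survives, the complement (v - w)/2 flips.
Answer: -\frac{2342}{405} e_{1} - \frac{13076}{2025} e_{2} - \frac{1763}{225} e_{3}


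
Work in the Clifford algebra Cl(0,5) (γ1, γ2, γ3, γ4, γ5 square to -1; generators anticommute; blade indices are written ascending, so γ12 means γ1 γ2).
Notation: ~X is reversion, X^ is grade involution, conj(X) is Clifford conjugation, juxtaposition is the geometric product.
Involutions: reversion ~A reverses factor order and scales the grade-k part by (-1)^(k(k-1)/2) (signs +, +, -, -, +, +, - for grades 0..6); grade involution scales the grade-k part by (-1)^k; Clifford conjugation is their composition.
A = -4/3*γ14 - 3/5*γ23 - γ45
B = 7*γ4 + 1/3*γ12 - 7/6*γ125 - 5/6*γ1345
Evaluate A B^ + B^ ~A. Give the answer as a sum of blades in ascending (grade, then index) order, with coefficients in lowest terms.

first term: -28/3*γ1 + 7*γ5 - 31/30*γ13 + 4/9*γ24 + 10/9*γ35 + 7/6*γ124 - 7/10*γ135 + 21/5*γ234 + 14/9*γ245 - 5/6*γ1245
second term: -28/3*γ1 + 7*γ5 + 19/30*γ13 + 4/9*γ24 - 10/9*γ35 + 7/6*γ124 - 7/10*γ135 - 21/5*γ234 + 14/9*γ245 - 1/6*γ1245
Answer: -56/3*γ1 + 14*γ5 - 2/5*γ13 + 8/9*γ24 + 7/3*γ124 - 7/5*γ135 + 28/9*γ245 - γ1245


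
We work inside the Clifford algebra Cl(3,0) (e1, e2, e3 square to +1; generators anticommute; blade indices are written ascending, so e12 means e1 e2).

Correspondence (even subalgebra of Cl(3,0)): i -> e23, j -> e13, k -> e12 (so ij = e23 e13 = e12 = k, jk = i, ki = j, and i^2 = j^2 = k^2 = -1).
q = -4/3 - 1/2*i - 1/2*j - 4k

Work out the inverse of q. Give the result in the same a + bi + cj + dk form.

In blades: q = -4/3 - 4*e12 - 1/2*e13 - 1/2*e23.
With qbar = -4/3 + 4*e12 + 1/2*e13 + 1/2*e23 (scalar fixed, mapped units negated), q qbar = 329/18 (the sum of squared coefficients), so q^-1 = qbar / (329/18) = -24/329 + 72/329*e12 + 9/329*e13 + 9/329*e23; translating back:
Answer: -24/329 + 9/329*i + 9/329*j + 72/329*k
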